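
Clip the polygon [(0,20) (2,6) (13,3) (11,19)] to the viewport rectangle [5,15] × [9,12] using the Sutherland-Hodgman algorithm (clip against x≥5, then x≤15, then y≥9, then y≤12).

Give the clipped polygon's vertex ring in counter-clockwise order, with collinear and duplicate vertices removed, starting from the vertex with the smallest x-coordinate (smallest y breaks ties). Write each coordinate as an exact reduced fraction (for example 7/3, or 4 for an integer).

1. After x ≥ 5: [(5,215/11) (5,57/11) (13,3) (11,19)]
2. After x ≤ 15: [(5,215/11) (5,57/11) (13,3) (11,19)]
3. After y ≥ 9: [(5,215/11) (5,9) (49/4,9) (11,19)]
4. After y ≤ 12: [(5,12) (5,9) (49/4,9) (95/8,12)]
5. Canonical ring: [(5,9) (49/4,9) (95/8,12) (5,12)]

Clipped polygon: [(5,9) (49/4,9) (95/8,12) (5,12)]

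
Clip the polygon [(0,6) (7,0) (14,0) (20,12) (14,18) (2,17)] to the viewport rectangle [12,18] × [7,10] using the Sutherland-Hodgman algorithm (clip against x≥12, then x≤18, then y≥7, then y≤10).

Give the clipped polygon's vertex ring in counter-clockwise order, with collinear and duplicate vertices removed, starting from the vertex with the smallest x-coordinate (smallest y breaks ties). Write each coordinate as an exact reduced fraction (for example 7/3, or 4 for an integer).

Clipped polygon: [(12,7) (35/2,7) (18,8) (18,10) (12,10)]

1. After x ≥ 12: [(12,0) (14,0) (20,12) (14,18) (12,107/6)]
2. After x ≤ 18: [(12,0) (14,0) (18,8) (18,14) (14,18) (12,107/6)]
3. After y ≥ 7: [(12,7) (35/2,7) (18,8) (18,14) (14,18) (12,107/6)]
4. After y ≤ 10: [(12,10) (12,7) (35/2,7) (18,8) (18,10)]
5. Canonical ring: [(12,7) (35/2,7) (18,8) (18,10) (12,10)]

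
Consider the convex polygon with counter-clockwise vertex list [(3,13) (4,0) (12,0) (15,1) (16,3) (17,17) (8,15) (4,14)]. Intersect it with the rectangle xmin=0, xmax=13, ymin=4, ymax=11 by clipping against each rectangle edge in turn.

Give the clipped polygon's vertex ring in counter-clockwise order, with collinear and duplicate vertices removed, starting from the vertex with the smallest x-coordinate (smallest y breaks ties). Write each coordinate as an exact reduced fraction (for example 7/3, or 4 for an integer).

Clipped polygon: [(41/13,11) (48/13,4) (13,4) (13,11)]

1. After x ≥ 0: [(3,13) (4,0) (12,0) (15,1) (16,3) (17,17) (8,15) (4,14)]
2. After x ≤ 13: [(3,13) (4,0) (12,0) (13,1/3) (13,145/9) (8,15) (4,14)]
3. After y ≥ 4: [(3,13) (48/13,4) (13,4) (13,145/9) (8,15) (4,14)]
4. After y ≤ 11: [(41/13,11) (48/13,4) (13,4) (13,11)]
5. Canonical ring: [(41/13,11) (48/13,4) (13,4) (13,11)]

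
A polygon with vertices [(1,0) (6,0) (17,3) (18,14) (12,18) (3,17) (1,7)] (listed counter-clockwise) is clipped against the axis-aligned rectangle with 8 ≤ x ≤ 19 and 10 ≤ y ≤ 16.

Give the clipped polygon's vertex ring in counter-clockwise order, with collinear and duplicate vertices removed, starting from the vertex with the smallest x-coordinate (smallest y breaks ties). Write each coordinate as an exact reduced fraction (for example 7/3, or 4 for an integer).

1. After x ≥ 8: [(8,6/11) (17,3) (18,14) (12,18) (8,158/9)]
2. After x ≤ 19: [(8,6/11) (17,3) (18,14) (12,18) (8,158/9)]
3. After y ≥ 10: [(8,10) (194/11,10) (18,14) (12,18) (8,158/9)]
4. After y ≤ 16: [(8,16) (8,10) (194/11,10) (18,14) (15,16)]
5. Canonical ring: [(8,10) (194/11,10) (18,14) (15,16) (8,16)]

Clipped polygon: [(8,10) (194/11,10) (18,14) (15,16) (8,16)]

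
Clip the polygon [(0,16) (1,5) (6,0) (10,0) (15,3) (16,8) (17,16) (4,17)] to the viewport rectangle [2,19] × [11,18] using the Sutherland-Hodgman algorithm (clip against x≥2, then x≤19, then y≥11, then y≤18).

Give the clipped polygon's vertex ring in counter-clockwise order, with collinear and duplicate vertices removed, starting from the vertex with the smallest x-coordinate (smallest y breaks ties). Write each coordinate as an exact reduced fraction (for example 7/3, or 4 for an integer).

Clipped polygon: [(2,11) (131/8,11) (17,16) (4,17) (2,33/2)]

1. After x ≥ 2: [(2,33/2) (2,4) (6,0) (10,0) (15,3) (16,8) (17,16) (4,17)]
2. After x ≤ 19: [(2,33/2) (2,4) (6,0) (10,0) (15,3) (16,8) (17,16) (4,17)]
3. After y ≥ 11: [(2,33/2) (2,11) (131/8,11) (17,16) (4,17)]
4. After y ≤ 18: [(2,33/2) (2,11) (131/8,11) (17,16) (4,17)]
5. Canonical ring: [(2,11) (131/8,11) (17,16) (4,17) (2,33/2)]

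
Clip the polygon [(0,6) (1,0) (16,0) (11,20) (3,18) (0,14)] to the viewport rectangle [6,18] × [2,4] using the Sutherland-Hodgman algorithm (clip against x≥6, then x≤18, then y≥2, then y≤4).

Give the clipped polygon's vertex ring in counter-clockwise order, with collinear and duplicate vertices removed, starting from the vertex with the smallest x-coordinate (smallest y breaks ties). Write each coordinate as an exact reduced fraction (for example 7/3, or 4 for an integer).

Clipped polygon: [(6,2) (31/2,2) (15,4) (6,4)]

1. After x ≥ 6: [(6,0) (16,0) (11,20) (6,75/4)]
2. After x ≤ 18: [(6,0) (16,0) (11,20) (6,75/4)]
3. After y ≥ 2: [(6,2) (31/2,2) (11,20) (6,75/4)]
4. After y ≤ 4: [(6,4) (6,2) (31/2,2) (15,4)]
5. Canonical ring: [(6,2) (31/2,2) (15,4) (6,4)]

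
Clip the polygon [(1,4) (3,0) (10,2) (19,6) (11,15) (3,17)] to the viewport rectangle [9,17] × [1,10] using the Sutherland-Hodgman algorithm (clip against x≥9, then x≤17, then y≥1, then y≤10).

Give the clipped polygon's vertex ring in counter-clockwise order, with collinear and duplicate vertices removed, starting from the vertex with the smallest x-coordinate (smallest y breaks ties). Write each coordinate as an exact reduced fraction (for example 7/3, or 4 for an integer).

1. After x ≥ 9: [(9,12/7) (10,2) (19,6) (11,15) (9,31/2)]
2. After x ≤ 17: [(9,12/7) (10,2) (17,46/9) (17,33/4) (11,15) (9,31/2)]
3. After y ≥ 1: [(9,12/7) (10,2) (17,46/9) (17,33/4) (11,15) (9,31/2)]
4. After y ≤ 10: [(9,10) (9,12/7) (10,2) (17,46/9) (17,33/4) (139/9,10)]
5. Canonical ring: [(9,12/7) (10,2) (17,46/9) (17,33/4) (139/9,10) (9,10)]

Clipped polygon: [(9,12/7) (10,2) (17,46/9) (17,33/4) (139/9,10) (9,10)]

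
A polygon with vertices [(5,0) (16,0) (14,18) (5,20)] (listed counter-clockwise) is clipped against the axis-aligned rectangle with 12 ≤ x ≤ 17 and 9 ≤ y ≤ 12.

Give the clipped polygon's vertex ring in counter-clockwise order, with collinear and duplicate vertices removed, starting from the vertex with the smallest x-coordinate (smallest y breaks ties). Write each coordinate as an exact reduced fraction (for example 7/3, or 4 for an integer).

Clipped polygon: [(12,9) (15,9) (44/3,12) (12,12)]

1. After x ≥ 12: [(12,0) (16,0) (14,18) (12,166/9)]
2. After x ≤ 17: [(12,0) (16,0) (14,18) (12,166/9)]
3. After y ≥ 9: [(12,9) (15,9) (14,18) (12,166/9)]
4. After y ≤ 12: [(12,12) (12,9) (15,9) (44/3,12)]
5. Canonical ring: [(12,9) (15,9) (44/3,12) (12,12)]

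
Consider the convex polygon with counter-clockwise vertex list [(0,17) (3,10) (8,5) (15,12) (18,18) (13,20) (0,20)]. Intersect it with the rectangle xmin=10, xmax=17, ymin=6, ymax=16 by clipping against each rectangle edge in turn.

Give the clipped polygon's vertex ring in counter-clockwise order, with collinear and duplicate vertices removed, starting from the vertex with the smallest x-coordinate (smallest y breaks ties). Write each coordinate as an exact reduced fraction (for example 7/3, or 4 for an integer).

Clipped polygon: [(10,7) (15,12) (17,16) (10,16)]

1. After x ≥ 10: [(10,7) (15,12) (18,18) (13,20) (10,20)]
2. After x ≤ 17: [(10,7) (15,12) (17,16) (17,92/5) (13,20) (10,20)]
3. After y ≥ 6: [(10,7) (15,12) (17,16) (17,92/5) (13,20) (10,20)]
4. After y ≤ 16: [(10,16) (10,7) (15,12) (17,16) (17,16)]
5. Canonical ring: [(10,7) (15,12) (17,16) (10,16)]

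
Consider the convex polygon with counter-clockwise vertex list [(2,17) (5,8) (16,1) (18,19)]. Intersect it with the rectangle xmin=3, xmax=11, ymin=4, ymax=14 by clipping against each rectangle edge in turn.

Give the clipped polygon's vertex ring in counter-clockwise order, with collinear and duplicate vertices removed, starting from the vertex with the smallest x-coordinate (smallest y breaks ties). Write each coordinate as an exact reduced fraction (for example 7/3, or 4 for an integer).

1. After x ≥ 3: [(3,137/8) (3,14) (5,8) (16,1) (18,19)]
2. After x ≤ 11: [(11,145/8) (3,137/8) (3,14) (5,8) (11,46/11)]
3. After y ≥ 4: [(11,145/8) (3,137/8) (3,14) (5,8) (11,46/11)]
4. After y ≤ 14: [(11,14) (3,14) (3,14) (5,8) (11,46/11)]
5. Canonical ring: [(3,14) (5,8) (11,46/11) (11,14)]

Clipped polygon: [(3,14) (5,8) (11,46/11) (11,14)]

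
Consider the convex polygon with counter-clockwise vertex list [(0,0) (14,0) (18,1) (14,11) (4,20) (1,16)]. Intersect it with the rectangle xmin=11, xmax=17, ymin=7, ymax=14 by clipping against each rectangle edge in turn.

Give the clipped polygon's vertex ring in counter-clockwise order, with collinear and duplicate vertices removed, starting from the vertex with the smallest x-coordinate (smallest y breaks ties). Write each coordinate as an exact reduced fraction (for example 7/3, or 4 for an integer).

Clipped polygon: [(11,7) (78/5,7) (14,11) (11,137/10)]

1. After x ≥ 11: [(11,0) (14,0) (18,1) (14,11) (11,137/10)]
2. After x ≤ 17: [(11,0) (14,0) (17,3/4) (17,7/2) (14,11) (11,137/10)]
3. After y ≥ 7: [(11,7) (78/5,7) (14,11) (11,137/10)]
4. After y ≤ 14: [(11,7) (78/5,7) (14,11) (11,137/10)]
5. Canonical ring: [(11,7) (78/5,7) (14,11) (11,137/10)]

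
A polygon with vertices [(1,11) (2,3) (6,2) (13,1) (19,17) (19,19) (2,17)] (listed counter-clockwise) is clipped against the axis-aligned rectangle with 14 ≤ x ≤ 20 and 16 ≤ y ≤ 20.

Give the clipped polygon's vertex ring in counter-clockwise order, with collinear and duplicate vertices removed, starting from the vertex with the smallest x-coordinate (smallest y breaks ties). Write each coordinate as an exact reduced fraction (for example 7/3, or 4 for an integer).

1. After x ≥ 14: [(14,11/3) (19,17) (19,19) (14,313/17)]
2. After x ≤ 20: [(14,11/3) (19,17) (19,19) (14,313/17)]
3. After y ≥ 16: [(14,16) (149/8,16) (19,17) (19,19) (14,313/17)]
4. After y ≤ 20: [(14,16) (149/8,16) (19,17) (19,19) (14,313/17)]
5. Canonical ring: [(14,16) (149/8,16) (19,17) (19,19) (14,313/17)]

Clipped polygon: [(14,16) (149/8,16) (19,17) (19,19) (14,313/17)]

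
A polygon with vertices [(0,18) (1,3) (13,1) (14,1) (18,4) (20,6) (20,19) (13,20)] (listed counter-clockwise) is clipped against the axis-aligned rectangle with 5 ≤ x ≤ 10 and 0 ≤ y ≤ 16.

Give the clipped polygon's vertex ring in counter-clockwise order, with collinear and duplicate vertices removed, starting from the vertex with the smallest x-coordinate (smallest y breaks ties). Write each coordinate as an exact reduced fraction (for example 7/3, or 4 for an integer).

1. After x ≥ 5: [(5,244/13) (5,7/3) (13,1) (14,1) (18,4) (20,6) (20,19) (13,20)]
2. After x ≤ 10: [(10,254/13) (5,244/13) (5,7/3) (10,3/2)]
3. After y ≥ 0: [(10,254/13) (5,244/13) (5,7/3) (10,3/2)]
4. After y ≤ 16: [(10,16) (5,16) (5,7/3) (10,3/2)]
5. Canonical ring: [(5,7/3) (10,3/2) (10,16) (5,16)]

Clipped polygon: [(5,7/3) (10,3/2) (10,16) (5,16)]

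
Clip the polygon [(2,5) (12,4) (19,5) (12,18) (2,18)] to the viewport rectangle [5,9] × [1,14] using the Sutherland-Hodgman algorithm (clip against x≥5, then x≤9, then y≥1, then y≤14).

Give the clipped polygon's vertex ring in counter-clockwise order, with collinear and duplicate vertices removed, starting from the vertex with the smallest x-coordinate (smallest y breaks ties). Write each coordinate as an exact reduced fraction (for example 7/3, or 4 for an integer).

1. After x ≥ 5: [(5,47/10) (12,4) (19,5) (12,18) (5,18)]
2. After x ≤ 9: [(5,47/10) (9,43/10) (9,18) (5,18)]
3. After y ≥ 1: [(5,47/10) (9,43/10) (9,18) (5,18)]
4. After y ≤ 14: [(5,14) (5,47/10) (9,43/10) (9,14)]
5. Canonical ring: [(5,47/10) (9,43/10) (9,14) (5,14)]

Clipped polygon: [(5,47/10) (9,43/10) (9,14) (5,14)]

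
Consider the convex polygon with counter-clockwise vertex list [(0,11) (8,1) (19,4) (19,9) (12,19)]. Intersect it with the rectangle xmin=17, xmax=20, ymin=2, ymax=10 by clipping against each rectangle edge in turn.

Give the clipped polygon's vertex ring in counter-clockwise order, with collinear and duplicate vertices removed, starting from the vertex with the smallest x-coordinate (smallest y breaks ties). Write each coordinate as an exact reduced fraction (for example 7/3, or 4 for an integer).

1. After x ≥ 17: [(17,38/11) (19,4) (19,9) (17,83/7)]
2. After x ≤ 20: [(17,38/11) (19,4) (19,9) (17,83/7)]
3. After y ≥ 2: [(17,38/11) (19,4) (19,9) (17,83/7)]
4. After y ≤ 10: [(17,10) (17,38/11) (19,4) (19,9) (183/10,10)]
5. Canonical ring: [(17,38/11) (19,4) (19,9) (183/10,10) (17,10)]

Clipped polygon: [(17,38/11) (19,4) (19,9) (183/10,10) (17,10)]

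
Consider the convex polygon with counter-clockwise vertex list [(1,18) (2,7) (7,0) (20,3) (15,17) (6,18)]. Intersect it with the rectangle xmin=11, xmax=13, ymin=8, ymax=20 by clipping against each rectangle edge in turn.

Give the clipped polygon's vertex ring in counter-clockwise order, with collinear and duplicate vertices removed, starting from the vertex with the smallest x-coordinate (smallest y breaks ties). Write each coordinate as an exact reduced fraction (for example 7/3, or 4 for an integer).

Clipped polygon: [(11,8) (13,8) (13,155/9) (11,157/9)]

1. After x ≥ 11: [(11,12/13) (20,3) (15,17) (11,157/9)]
2. After x ≤ 13: [(11,12/13) (13,18/13) (13,155/9) (11,157/9)]
3. After y ≥ 8: [(11,8) (13,8) (13,155/9) (11,157/9)]
4. After y ≤ 20: [(11,8) (13,8) (13,155/9) (11,157/9)]
5. Canonical ring: [(11,8) (13,8) (13,155/9) (11,157/9)]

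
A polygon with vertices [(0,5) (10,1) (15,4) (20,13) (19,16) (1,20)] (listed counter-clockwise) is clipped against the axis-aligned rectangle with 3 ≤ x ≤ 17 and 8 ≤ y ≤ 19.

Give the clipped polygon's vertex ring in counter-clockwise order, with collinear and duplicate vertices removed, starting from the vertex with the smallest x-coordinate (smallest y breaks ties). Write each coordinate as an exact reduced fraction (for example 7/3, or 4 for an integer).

1. After x ≥ 3: [(3,19/5) (10,1) (15,4) (20,13) (19,16) (3,176/9)]
2. After x ≤ 17: [(3,19/5) (10,1) (15,4) (17,38/5) (17,148/9) (3,176/9)]
3. After y ≥ 8: [(3,8) (17,8) (17,148/9) (3,176/9)]
4. After y ≤ 19: [(3,19) (3,8) (17,8) (17,148/9) (11/2,19)]
5. Canonical ring: [(3,8) (17,8) (17,148/9) (11/2,19) (3,19)]

Clipped polygon: [(3,8) (17,8) (17,148/9) (11/2,19) (3,19)]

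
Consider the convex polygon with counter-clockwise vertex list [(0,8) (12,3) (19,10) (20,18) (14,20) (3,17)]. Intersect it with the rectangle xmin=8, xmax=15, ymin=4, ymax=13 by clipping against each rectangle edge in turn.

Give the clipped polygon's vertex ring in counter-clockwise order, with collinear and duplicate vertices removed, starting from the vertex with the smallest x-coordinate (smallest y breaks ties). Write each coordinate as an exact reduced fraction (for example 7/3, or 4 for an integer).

Clipped polygon: [(8,14/3) (48/5,4) (13,4) (15,6) (15,13) (8,13)]

1. After x ≥ 8: [(8,14/3) (12,3) (19,10) (20,18) (14,20) (8,202/11)]
2. After x ≤ 15: [(8,14/3) (12,3) (15,6) (15,59/3) (14,20) (8,202/11)]
3. After y ≥ 4: [(8,14/3) (48/5,4) (13,4) (15,6) (15,59/3) (14,20) (8,202/11)]
4. After y ≤ 13: [(8,13) (8,14/3) (48/5,4) (13,4) (15,6) (15,13)]
5. Canonical ring: [(8,14/3) (48/5,4) (13,4) (15,6) (15,13) (8,13)]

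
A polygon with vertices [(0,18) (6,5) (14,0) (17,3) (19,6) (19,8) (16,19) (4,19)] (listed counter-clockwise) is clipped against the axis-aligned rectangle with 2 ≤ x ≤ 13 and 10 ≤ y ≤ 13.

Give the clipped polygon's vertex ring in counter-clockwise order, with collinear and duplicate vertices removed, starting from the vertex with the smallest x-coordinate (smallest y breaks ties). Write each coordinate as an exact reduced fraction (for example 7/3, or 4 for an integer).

Clipped polygon: [(30/13,13) (48/13,10) (13,10) (13,13)]

1. After x ≥ 2: [(2,37/2) (2,41/3) (6,5) (14,0) (17,3) (19,6) (19,8) (16,19) (4,19)]
2. After x ≤ 13: [(2,37/2) (2,41/3) (6,5) (13,5/8) (13,19) (4,19)]
3. After y ≥ 10: [(2,37/2) (2,41/3) (48/13,10) (13,10) (13,19) (4,19)]
4. After y ≤ 13: [(30/13,13) (48/13,10) (13,10) (13,13)]
5. Canonical ring: [(30/13,13) (48/13,10) (13,10) (13,13)]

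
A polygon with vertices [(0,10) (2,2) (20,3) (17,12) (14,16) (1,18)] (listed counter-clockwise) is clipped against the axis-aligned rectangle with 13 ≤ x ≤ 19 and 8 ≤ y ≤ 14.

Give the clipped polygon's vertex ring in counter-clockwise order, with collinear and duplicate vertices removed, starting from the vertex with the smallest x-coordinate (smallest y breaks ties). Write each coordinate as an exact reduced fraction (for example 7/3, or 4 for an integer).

1. After x ≥ 13: [(13,47/18) (20,3) (17,12) (14,16) (13,210/13)]
2. After x ≤ 19: [(13,47/18) (19,53/18) (19,6) (17,12) (14,16) (13,210/13)]
3. After y ≥ 8: [(13,8) (55/3,8) (17,12) (14,16) (13,210/13)]
4. After y ≤ 14: [(13,14) (13,8) (55/3,8) (17,12) (31/2,14)]
5. Canonical ring: [(13,8) (55/3,8) (17,12) (31/2,14) (13,14)]

Clipped polygon: [(13,8) (55/3,8) (17,12) (31/2,14) (13,14)]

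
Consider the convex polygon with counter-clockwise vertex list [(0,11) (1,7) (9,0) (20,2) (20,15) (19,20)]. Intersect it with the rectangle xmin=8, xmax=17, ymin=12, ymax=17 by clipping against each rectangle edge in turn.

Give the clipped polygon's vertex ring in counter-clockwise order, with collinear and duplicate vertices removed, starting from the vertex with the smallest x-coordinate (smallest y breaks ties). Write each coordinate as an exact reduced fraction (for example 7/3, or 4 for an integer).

1. After x ≥ 8: [(8,281/19) (8,7/8) (9,0) (20,2) (20,15) (19,20)]
2. After x ≤ 17: [(17,362/19) (8,281/19) (8,7/8) (9,0) (17,16/11)]
3. After y ≥ 12: [(17,12) (17,362/19) (8,281/19) (8,12)]
4. After y ≤ 17: [(17,12) (17,17) (38/3,17) (8,281/19) (8,12)]
5. Canonical ring: [(8,12) (17,12) (17,17) (38/3,17) (8,281/19)]

Clipped polygon: [(8,12) (17,12) (17,17) (38/3,17) (8,281/19)]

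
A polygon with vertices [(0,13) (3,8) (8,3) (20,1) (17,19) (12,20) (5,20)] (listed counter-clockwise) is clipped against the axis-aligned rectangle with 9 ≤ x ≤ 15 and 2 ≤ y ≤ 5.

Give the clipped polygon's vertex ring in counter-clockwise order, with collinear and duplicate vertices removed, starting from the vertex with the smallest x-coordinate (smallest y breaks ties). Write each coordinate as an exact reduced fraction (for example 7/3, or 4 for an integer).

Clipped polygon: [(9,17/6) (14,2) (15,2) (15,5) (9,5)]

1. After x ≥ 9: [(9,17/6) (20,1) (17,19) (12,20) (9,20)]
2. After x ≤ 15: [(9,17/6) (15,11/6) (15,97/5) (12,20) (9,20)]
3. After y ≥ 2: [(9,17/6) (14,2) (15,2) (15,97/5) (12,20) (9,20)]
4. After y ≤ 5: [(9,5) (9,17/6) (14,2) (15,2) (15,5)]
5. Canonical ring: [(9,17/6) (14,2) (15,2) (15,5) (9,5)]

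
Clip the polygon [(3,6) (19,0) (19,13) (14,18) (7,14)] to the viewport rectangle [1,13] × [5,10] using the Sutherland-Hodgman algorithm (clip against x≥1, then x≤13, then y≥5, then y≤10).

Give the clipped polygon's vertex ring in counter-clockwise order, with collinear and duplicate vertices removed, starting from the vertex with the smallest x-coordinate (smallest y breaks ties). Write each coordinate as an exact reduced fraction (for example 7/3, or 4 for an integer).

1. After x ≥ 1: [(3,6) (19,0) (19,13) (14,18) (7,14)]
2. After x ≤ 13: [(3,6) (13,9/4) (13,122/7) (7,14)]
3. After y ≥ 5: [(3,6) (17/3,5) (13,5) (13,122/7) (7,14)]
4. After y ≤ 10: [(5,10) (3,6) (17/3,5) (13,5) (13,10)]
5. Canonical ring: [(3,6) (17/3,5) (13,5) (13,10) (5,10)]

Clipped polygon: [(3,6) (17/3,5) (13,5) (13,10) (5,10)]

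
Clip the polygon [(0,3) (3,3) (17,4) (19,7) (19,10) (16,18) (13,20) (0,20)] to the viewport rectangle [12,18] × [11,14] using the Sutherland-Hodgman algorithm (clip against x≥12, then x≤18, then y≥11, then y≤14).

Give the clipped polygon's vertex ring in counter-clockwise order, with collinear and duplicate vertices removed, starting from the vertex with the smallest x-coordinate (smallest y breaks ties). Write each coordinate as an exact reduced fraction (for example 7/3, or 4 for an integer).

1. After x ≥ 12: [(12,51/14) (17,4) (19,7) (19,10) (16,18) (13,20) (12,20)]
2. After x ≤ 18: [(12,51/14) (17,4) (18,11/2) (18,38/3) (16,18) (13,20) (12,20)]
3. After y ≥ 11: [(12,11) (18,11) (18,38/3) (16,18) (13,20) (12,20)]
4. After y ≤ 14: [(12,14) (12,11) (18,11) (18,38/3) (35/2,14)]
5. Canonical ring: [(12,11) (18,11) (18,38/3) (35/2,14) (12,14)]

Clipped polygon: [(12,11) (18,11) (18,38/3) (35/2,14) (12,14)]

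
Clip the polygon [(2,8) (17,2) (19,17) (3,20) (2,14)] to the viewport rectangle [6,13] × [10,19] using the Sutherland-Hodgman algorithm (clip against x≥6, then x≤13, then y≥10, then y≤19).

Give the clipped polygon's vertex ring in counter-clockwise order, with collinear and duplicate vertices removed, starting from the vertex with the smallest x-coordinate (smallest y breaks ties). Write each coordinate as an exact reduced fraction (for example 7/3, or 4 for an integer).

Clipped polygon: [(6,10) (13,10) (13,145/8) (25/3,19) (6,19)]

1. After x ≥ 6: [(6,32/5) (17,2) (19,17) (6,311/16)]
2. After x ≤ 13: [(6,32/5) (13,18/5) (13,145/8) (6,311/16)]
3. After y ≥ 10: [(6,10) (13,10) (13,145/8) (6,311/16)]
4. After y ≤ 19: [(6,19) (6,10) (13,10) (13,145/8) (25/3,19)]
5. Canonical ring: [(6,10) (13,10) (13,145/8) (25/3,19) (6,19)]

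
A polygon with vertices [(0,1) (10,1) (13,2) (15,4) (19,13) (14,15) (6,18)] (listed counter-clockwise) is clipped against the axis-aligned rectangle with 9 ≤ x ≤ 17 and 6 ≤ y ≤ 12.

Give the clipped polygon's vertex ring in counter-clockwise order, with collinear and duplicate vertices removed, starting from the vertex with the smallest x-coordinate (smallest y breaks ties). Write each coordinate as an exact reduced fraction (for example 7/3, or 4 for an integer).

1. After x ≥ 9: [(9,1) (10,1) (13,2) (15,4) (19,13) (14,15) (9,135/8)]
2. After x ≤ 17: [(9,1) (10,1) (13,2) (15,4) (17,17/2) (17,69/5) (14,15) (9,135/8)]
3. After y ≥ 6: [(9,6) (143/9,6) (17,17/2) (17,69/5) (14,15) (9,135/8)]
4. After y ≤ 12: [(9,12) (9,6) (143/9,6) (17,17/2) (17,12)]
5. Canonical ring: [(9,6) (143/9,6) (17,17/2) (17,12) (9,12)]

Clipped polygon: [(9,6) (143/9,6) (17,17/2) (17,12) (9,12)]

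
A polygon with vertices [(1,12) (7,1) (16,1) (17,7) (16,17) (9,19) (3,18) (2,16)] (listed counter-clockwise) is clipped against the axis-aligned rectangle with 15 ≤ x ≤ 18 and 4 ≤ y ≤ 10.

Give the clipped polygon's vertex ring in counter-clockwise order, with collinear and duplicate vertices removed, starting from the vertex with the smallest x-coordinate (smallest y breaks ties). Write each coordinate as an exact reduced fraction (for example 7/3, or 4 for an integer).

Clipped polygon: [(15,4) (33/2,4) (17,7) (167/10,10) (15,10)]

1. After x ≥ 15: [(15,1) (16,1) (17,7) (16,17) (15,121/7)]
2. After x ≤ 18: [(15,1) (16,1) (17,7) (16,17) (15,121/7)]
3. After y ≥ 4: [(15,4) (33/2,4) (17,7) (16,17) (15,121/7)]
4. After y ≤ 10: [(15,10) (15,4) (33/2,4) (17,7) (167/10,10)]
5. Canonical ring: [(15,4) (33/2,4) (17,7) (167/10,10) (15,10)]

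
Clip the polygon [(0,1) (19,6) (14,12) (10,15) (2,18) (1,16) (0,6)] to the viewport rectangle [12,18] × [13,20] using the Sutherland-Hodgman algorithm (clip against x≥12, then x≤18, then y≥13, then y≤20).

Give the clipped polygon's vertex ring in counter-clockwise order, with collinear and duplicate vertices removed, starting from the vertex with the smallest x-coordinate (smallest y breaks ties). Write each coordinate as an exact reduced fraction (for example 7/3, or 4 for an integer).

1. After x ≥ 12: [(12,79/19) (19,6) (14,12) (12,27/2)]
2. After x ≤ 18: [(12,79/19) (18,109/19) (18,36/5) (14,12) (12,27/2)]
3. After y ≥ 13: [(12,13) (38/3,13) (12,27/2)]
4. After y ≤ 20: [(12,13) (38/3,13) (12,27/2)]
5. Canonical ring: [(12,13) (38/3,13) (12,27/2)]

Clipped polygon: [(12,13) (38/3,13) (12,27/2)]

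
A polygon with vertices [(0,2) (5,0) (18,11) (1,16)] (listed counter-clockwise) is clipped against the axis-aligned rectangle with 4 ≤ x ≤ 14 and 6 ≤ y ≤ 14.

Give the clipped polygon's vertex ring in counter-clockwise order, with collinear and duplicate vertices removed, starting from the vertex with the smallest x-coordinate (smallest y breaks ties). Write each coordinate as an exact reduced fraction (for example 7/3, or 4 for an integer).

Clipped polygon: [(4,6) (133/11,6) (14,99/13) (14,207/17) (39/5,14) (4,14)]

1. After x ≥ 4: [(4,2/5) (5,0) (18,11) (4,257/17)]
2. After x ≤ 14: [(4,2/5) (5,0) (14,99/13) (14,207/17) (4,257/17)]
3. After y ≥ 6: [(4,6) (133/11,6) (14,99/13) (14,207/17) (4,257/17)]
4. After y ≤ 14: [(4,14) (4,6) (133/11,6) (14,99/13) (14,207/17) (39/5,14)]
5. Canonical ring: [(4,6) (133/11,6) (14,99/13) (14,207/17) (39/5,14) (4,14)]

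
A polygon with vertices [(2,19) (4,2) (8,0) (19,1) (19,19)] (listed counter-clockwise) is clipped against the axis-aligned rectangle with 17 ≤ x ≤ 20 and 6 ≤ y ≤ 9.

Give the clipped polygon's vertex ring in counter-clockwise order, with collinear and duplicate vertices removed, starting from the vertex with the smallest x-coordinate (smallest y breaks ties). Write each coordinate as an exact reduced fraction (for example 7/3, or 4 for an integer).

Clipped polygon: [(17,6) (19,6) (19,9) (17,9)]

1. After x ≥ 17: [(17,19) (17,9/11) (19,1) (19,19)]
2. After x ≤ 20: [(17,19) (17,9/11) (19,1) (19,19)]
3. After y ≥ 6: [(17,19) (17,6) (19,6) (19,19)]
4. After y ≤ 9: [(17,9) (17,6) (19,6) (19,9)]
5. Canonical ring: [(17,6) (19,6) (19,9) (17,9)]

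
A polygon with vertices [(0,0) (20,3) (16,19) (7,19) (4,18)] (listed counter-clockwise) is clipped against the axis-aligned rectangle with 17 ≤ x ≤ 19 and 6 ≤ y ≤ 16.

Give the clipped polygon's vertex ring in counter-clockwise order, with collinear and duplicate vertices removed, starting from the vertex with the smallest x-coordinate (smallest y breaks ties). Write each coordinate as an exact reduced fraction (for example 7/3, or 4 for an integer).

1. After x ≥ 17: [(17,51/20) (20,3) (17,15)]
2. After x ≤ 19: [(17,51/20) (19,57/20) (19,7) (17,15)]
3. After y ≥ 6: [(17,6) (19,6) (19,7) (17,15)]
4. After y ≤ 16: [(17,6) (19,6) (19,7) (17,15)]
5. Canonical ring: [(17,6) (19,6) (19,7) (17,15)]

Clipped polygon: [(17,6) (19,6) (19,7) (17,15)]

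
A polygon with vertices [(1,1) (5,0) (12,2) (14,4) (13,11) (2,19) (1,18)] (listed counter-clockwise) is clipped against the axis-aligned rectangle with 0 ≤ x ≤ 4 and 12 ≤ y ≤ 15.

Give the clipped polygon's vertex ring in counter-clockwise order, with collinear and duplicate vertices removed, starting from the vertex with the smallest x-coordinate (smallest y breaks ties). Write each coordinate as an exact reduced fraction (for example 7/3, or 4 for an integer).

1. After x ≥ 0: [(1,1) (5,0) (12,2) (14,4) (13,11) (2,19) (1,18)]
2. After x ≤ 4: [(1,1) (4,1/4) (4,193/11) (2,19) (1,18)]
3. After y ≥ 12: [(1,12) (4,12) (4,193/11) (2,19) (1,18)]
4. After y ≤ 15: [(1,15) (1,12) (4,12) (4,15)]
5. Canonical ring: [(1,12) (4,12) (4,15) (1,15)]

Clipped polygon: [(1,12) (4,12) (4,15) (1,15)]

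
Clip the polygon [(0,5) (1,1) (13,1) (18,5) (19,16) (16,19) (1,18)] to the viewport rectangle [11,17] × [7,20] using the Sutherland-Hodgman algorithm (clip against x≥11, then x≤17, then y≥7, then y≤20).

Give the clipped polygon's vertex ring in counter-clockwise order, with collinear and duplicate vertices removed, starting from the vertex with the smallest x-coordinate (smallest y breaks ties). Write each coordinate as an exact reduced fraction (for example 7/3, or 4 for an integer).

1. After x ≥ 11: [(11,1) (13,1) (18,5) (19,16) (16,19) (11,56/3)]
2. After x ≤ 17: [(11,1) (13,1) (17,21/5) (17,18) (16,19) (11,56/3)]
3. After y ≥ 7: [(11,7) (17,7) (17,18) (16,19) (11,56/3)]
4. After y ≤ 20: [(11,7) (17,7) (17,18) (16,19) (11,56/3)]
5. Canonical ring: [(11,7) (17,7) (17,18) (16,19) (11,56/3)]

Clipped polygon: [(11,7) (17,7) (17,18) (16,19) (11,56/3)]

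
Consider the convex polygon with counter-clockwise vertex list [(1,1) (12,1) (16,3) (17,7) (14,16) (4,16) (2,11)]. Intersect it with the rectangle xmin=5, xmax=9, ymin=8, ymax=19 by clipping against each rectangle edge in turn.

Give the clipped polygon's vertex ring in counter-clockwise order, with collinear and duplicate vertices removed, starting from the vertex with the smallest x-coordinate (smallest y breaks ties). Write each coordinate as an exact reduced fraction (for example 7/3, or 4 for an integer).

1. After x ≥ 5: [(5,1) (12,1) (16,3) (17,7) (14,16) (5,16)]
2. After x ≤ 9: [(5,1) (9,1) (9,16) (5,16)]
3. After y ≥ 8: [(5,8) (9,8) (9,16) (5,16)]
4. After y ≤ 19: [(5,8) (9,8) (9,16) (5,16)]
5. Canonical ring: [(5,8) (9,8) (9,16) (5,16)]

Clipped polygon: [(5,8) (9,8) (9,16) (5,16)]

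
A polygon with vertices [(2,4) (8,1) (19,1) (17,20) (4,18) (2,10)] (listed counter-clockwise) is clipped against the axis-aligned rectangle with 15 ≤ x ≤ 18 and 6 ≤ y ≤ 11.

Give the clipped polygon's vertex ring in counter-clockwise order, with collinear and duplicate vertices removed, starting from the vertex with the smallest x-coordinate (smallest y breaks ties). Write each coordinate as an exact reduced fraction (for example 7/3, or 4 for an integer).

1. After x ≥ 15: [(15,1) (19,1) (17,20) (15,256/13)]
2. After x ≤ 18: [(15,1) (18,1) (18,21/2) (17,20) (15,256/13)]
3. After y ≥ 6: [(15,6) (18,6) (18,21/2) (17,20) (15,256/13)]
4. After y ≤ 11: [(15,11) (15,6) (18,6) (18,21/2) (341/19,11)]
5. Canonical ring: [(15,6) (18,6) (18,21/2) (341/19,11) (15,11)]

Clipped polygon: [(15,6) (18,6) (18,21/2) (341/19,11) (15,11)]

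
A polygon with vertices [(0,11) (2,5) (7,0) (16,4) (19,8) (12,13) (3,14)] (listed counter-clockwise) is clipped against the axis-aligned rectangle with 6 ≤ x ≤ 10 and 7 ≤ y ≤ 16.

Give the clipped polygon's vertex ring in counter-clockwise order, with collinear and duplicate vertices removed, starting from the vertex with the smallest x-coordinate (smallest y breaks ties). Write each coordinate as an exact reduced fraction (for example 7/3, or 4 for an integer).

Clipped polygon: [(6,7) (10,7) (10,119/9) (6,41/3)]

1. After x ≥ 6: [(6,1) (7,0) (16,4) (19,8) (12,13) (6,41/3)]
2. After x ≤ 10: [(6,1) (7,0) (10,4/3) (10,119/9) (6,41/3)]
3. After y ≥ 7: [(6,7) (10,7) (10,119/9) (6,41/3)]
4. After y ≤ 16: [(6,7) (10,7) (10,119/9) (6,41/3)]
5. Canonical ring: [(6,7) (10,7) (10,119/9) (6,41/3)]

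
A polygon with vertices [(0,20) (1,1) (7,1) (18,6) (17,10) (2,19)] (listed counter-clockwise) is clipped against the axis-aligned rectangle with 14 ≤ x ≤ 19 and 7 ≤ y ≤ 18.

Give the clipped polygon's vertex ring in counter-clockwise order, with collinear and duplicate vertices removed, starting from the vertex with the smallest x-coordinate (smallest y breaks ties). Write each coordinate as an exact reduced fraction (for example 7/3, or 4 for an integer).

Clipped polygon: [(14,7) (71/4,7) (17,10) (14,59/5)]

1. After x ≥ 14: [(14,46/11) (18,6) (17,10) (14,59/5)]
2. After x ≤ 19: [(14,46/11) (18,6) (17,10) (14,59/5)]
3. After y ≥ 7: [(14,7) (71/4,7) (17,10) (14,59/5)]
4. After y ≤ 18: [(14,7) (71/4,7) (17,10) (14,59/5)]
5. Canonical ring: [(14,7) (71/4,7) (17,10) (14,59/5)]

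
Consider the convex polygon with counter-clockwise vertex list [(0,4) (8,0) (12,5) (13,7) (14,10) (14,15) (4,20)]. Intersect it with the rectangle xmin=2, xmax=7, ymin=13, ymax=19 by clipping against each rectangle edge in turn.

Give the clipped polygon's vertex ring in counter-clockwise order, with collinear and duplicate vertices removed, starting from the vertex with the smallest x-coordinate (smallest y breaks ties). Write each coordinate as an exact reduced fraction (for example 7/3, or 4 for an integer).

1. After x ≥ 2: [(2,12) (2,3) (8,0) (12,5) (13,7) (14,10) (14,15) (4,20)]
2. After x ≤ 7: [(2,12) (2,3) (7,1/2) (7,37/2) (4,20)]
3. After y ≥ 13: [(9/4,13) (7,13) (7,37/2) (4,20)]
4. After y ≤ 19: [(15/4,19) (9/4,13) (7,13) (7,37/2) (6,19)]
5. Canonical ring: [(9/4,13) (7,13) (7,37/2) (6,19) (15/4,19)]

Clipped polygon: [(9/4,13) (7,13) (7,37/2) (6,19) (15/4,19)]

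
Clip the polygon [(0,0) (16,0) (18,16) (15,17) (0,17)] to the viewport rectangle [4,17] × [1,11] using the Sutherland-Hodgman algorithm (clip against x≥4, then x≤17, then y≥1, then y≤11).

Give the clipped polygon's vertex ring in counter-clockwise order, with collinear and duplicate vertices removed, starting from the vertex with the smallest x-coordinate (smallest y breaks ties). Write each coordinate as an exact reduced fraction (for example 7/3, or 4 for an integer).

Clipped polygon: [(4,1) (129/8,1) (17,8) (17,11) (4,11)]

1. After x ≥ 4: [(4,0) (16,0) (18,16) (15,17) (4,17)]
2. After x ≤ 17: [(4,0) (16,0) (17,8) (17,49/3) (15,17) (4,17)]
3. After y ≥ 1: [(4,1) (129/8,1) (17,8) (17,49/3) (15,17) (4,17)]
4. After y ≤ 11: [(4,11) (4,1) (129/8,1) (17,8) (17,11)]
5. Canonical ring: [(4,1) (129/8,1) (17,8) (17,11) (4,11)]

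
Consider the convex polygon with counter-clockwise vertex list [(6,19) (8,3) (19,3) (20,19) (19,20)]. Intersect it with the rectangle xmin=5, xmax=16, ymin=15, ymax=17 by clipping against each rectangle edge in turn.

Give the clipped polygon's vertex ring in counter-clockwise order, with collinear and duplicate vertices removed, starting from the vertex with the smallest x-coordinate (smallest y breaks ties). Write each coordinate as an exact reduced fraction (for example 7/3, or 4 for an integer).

Clipped polygon: [(25/4,17) (13/2,15) (16,15) (16,17)]

1. After x ≥ 5: [(6,19) (8,3) (19,3) (20,19) (19,20)]
2. After x ≤ 16: [(16,257/13) (6,19) (8,3) (16,3)]
3. After y ≥ 15: [(16,15) (16,257/13) (6,19) (13/2,15)]
4. After y ≤ 17: [(16,15) (16,17) (25/4,17) (13/2,15)]
5. Canonical ring: [(25/4,17) (13/2,15) (16,15) (16,17)]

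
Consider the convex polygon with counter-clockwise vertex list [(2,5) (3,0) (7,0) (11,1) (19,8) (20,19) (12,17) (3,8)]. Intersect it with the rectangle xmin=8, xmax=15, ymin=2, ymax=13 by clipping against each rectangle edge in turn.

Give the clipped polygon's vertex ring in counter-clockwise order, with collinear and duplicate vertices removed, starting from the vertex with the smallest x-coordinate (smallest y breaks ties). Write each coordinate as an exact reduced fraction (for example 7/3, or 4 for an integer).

Clipped polygon: [(8,2) (85/7,2) (15,9/2) (15,13) (8,13)]

1. After x ≥ 8: [(8,1/4) (11,1) (19,8) (20,19) (12,17) (8,13)]
2. After x ≤ 15: [(8,1/4) (11,1) (15,9/2) (15,71/4) (12,17) (8,13)]
3. After y ≥ 2: [(8,2) (85/7,2) (15,9/2) (15,71/4) (12,17) (8,13)]
4. After y ≤ 13: [(8,2) (85/7,2) (15,9/2) (15,13) (8,13) (8,13)]
5. Canonical ring: [(8,2) (85/7,2) (15,9/2) (15,13) (8,13)]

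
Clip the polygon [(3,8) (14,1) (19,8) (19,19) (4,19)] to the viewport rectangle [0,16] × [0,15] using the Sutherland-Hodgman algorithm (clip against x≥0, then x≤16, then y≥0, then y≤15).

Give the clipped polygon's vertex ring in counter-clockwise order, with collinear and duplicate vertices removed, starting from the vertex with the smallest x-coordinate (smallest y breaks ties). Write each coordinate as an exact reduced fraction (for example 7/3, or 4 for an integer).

1. After x ≥ 0: [(3,8) (14,1) (19,8) (19,19) (4,19)]
2. After x ≤ 16: [(3,8) (14,1) (16,19/5) (16,19) (4,19)]
3. After y ≥ 0: [(3,8) (14,1) (16,19/5) (16,19) (4,19)]
4. After y ≤ 15: [(40/11,15) (3,8) (14,1) (16,19/5) (16,15)]
5. Canonical ring: [(3,8) (14,1) (16,19/5) (16,15) (40/11,15)]

Clipped polygon: [(3,8) (14,1) (16,19/5) (16,15) (40/11,15)]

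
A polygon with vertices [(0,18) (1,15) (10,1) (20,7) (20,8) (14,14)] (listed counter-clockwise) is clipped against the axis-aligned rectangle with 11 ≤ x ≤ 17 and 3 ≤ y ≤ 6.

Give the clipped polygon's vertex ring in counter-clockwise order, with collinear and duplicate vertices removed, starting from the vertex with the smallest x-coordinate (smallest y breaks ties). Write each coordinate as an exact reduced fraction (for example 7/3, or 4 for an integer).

1. After x ≥ 11: [(11,104/7) (11,8/5) (20,7) (20,8) (14,14)]
2. After x ≤ 17: [(11,104/7) (11,8/5) (17,26/5) (17,11) (14,14)]
3. After y ≥ 3: [(11,104/7) (11,3) (40/3,3) (17,26/5) (17,11) (14,14)]
4. After y ≤ 6: [(11,6) (11,3) (40/3,3) (17,26/5) (17,6)]
5. Canonical ring: [(11,3) (40/3,3) (17,26/5) (17,6) (11,6)]

Clipped polygon: [(11,3) (40/3,3) (17,26/5) (17,6) (11,6)]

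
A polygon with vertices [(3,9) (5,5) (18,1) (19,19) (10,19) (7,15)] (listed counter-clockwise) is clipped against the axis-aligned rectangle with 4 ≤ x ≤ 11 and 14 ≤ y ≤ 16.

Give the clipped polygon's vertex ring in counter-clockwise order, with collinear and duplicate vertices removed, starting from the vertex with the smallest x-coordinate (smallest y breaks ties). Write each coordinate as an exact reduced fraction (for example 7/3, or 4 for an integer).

Clipped polygon: [(19/3,14) (11,14) (11,16) (31/4,16) (7,15)]

1. After x ≥ 4: [(4,21/2) (4,7) (5,5) (18,1) (19,19) (10,19) (7,15)]
2. After x ≤ 11: [(4,21/2) (4,7) (5,5) (11,41/13) (11,19) (10,19) (7,15)]
3. After y ≥ 14: [(19/3,14) (11,14) (11,19) (10,19) (7,15)]
4. After y ≤ 16: [(19/3,14) (11,14) (11,16) (31/4,16) (7,15)]
5. Canonical ring: [(19/3,14) (11,14) (11,16) (31/4,16) (7,15)]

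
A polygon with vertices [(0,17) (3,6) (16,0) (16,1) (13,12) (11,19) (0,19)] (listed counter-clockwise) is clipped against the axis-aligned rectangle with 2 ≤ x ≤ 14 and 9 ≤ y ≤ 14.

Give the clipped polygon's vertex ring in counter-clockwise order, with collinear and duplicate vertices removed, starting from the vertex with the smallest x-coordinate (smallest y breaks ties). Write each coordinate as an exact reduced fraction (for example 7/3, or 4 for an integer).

Clipped polygon: [(2,29/3) (24/11,9) (152/11,9) (13,12) (87/7,14) (2,14)]

1. After x ≥ 2: [(2,29/3) (3,6) (16,0) (16,1) (13,12) (11,19) (2,19)]
2. After x ≤ 14: [(2,29/3) (3,6) (14,12/13) (14,25/3) (13,12) (11,19) (2,19)]
3. After y ≥ 9: [(2,29/3) (24/11,9) (152/11,9) (13,12) (11,19) (2,19)]
4. After y ≤ 14: [(2,14) (2,29/3) (24/11,9) (152/11,9) (13,12) (87/7,14)]
5. Canonical ring: [(2,29/3) (24/11,9) (152/11,9) (13,12) (87/7,14) (2,14)]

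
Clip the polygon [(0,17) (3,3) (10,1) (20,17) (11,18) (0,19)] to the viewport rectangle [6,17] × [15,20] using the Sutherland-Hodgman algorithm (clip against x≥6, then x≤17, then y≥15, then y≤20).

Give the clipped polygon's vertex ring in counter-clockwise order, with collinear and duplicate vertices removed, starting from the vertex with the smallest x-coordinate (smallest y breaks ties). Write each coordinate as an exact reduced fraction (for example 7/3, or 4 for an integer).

Clipped polygon: [(6,15) (17,15) (17,52/3) (11,18) (6,203/11)]

1. After x ≥ 6: [(6,15/7) (10,1) (20,17) (11,18) (6,203/11)]
2. After x ≤ 17: [(6,15/7) (10,1) (17,61/5) (17,52/3) (11,18) (6,203/11)]
3. After y ≥ 15: [(6,15) (17,15) (17,52/3) (11,18) (6,203/11)]
4. After y ≤ 20: [(6,15) (17,15) (17,52/3) (11,18) (6,203/11)]
5. Canonical ring: [(6,15) (17,15) (17,52/3) (11,18) (6,203/11)]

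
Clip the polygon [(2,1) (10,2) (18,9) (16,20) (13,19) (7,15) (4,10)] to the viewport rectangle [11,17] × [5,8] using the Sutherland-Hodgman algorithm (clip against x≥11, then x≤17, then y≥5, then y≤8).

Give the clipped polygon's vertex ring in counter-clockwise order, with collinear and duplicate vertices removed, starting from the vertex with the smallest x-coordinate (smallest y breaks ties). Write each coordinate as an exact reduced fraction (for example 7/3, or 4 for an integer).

1. After x ≥ 11: [(11,23/8) (18,9) (16,20) (13,19) (11,53/3)]
2. After x ≤ 17: [(11,23/8) (17,65/8) (17,29/2) (16,20) (13,19) (11,53/3)]
3. After y ≥ 5: [(11,5) (94/7,5) (17,65/8) (17,29/2) (16,20) (13,19) (11,53/3)]
4. After y ≤ 8: [(11,8) (11,5) (94/7,5) (118/7,8)]
5. Canonical ring: [(11,5) (94/7,5) (118/7,8) (11,8)]

Clipped polygon: [(11,5) (94/7,5) (118/7,8) (11,8)]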